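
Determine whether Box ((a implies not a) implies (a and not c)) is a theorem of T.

Invalid (countermodel exists)

Tableau for the negation not Box ((a implies not a) implies (a and not c)):
1. not Box ((a implies not a) implies (a and not c)), 0
2. not ((a implies not a) implies (a and not c)), 1
3. a implies not a, 1
4. not (a and not c), 1
5. not a, 1
6. c, 1
Accessibility: 0R0, 0R1, 1R1
The negation has an open branch (countermodel exists).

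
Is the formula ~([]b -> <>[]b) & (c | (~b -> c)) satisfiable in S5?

1. ~([]b -> <>[]b) & (c | (~b -> c)), 0
2. ~([]b -> <>[]b), 0
3. c | (~b -> c), 0
4. []b, 0
5. ~<>[]b, 0
6. b, 0
7. ~[]b, 0
8. ~b -> c, 0
9. c, 0
10. ~b, 1
11. b, 1
Accessibility: 0R0, 0R1, 1R0, 1R1
Branch closes: b and ~b both at 1.
All branches of the tableau close; one closing branch shown above.

Unsatisfiable (every branch closes)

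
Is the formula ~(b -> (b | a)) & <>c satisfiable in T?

Unsatisfiable

1. ~(b -> (b | a)) & <>c, 0
2. ~(b -> (b | a)), 0
3. <>c, 0
4. b, 0
5. ~(b | a), 0
6. ~b, 0
7. ~a, 0
Accessibility: 0R0
Branch closes: b and ~b both at 0.
All branches of the tableau close; one closing branch shown above.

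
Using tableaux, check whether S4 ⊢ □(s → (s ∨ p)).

Tableau for the negation ¬□(s → (s ∨ p)):
1. ¬□(s → (s ∨ p)), u
2. ¬(s → (s ∨ p)), v
3. s, v
4. ¬(s ∨ p), v
5. ¬s, v
6. ¬p, v
Accessibility: uRu, uRv, vRv
Branch closes: s and ¬s both at v.
Every branch of the negation's tableau closes; the branch above is one of them.

Valid in S4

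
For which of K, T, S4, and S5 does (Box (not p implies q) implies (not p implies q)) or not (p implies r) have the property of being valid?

T, S4, S5

K-tableau for the negation not ((Box (not p implies q) implies (not p implies q)) or not (p implies r)):
1. not ((Box (not p implies q) implies (not p implies q)) or not (p implies r)), w0
2. not (Box (not p implies q) implies (not p implies q)), w0
3. p implies r, w0
4. Box (not p implies q), w0
5. not (not p implies q), w0
6. not p, w0
7. not q, w0
8. r, w0
Complete open branch: countermodel on a K-frame, so not valid in K.
T-tableau for the negation not ((Box (not p implies q) implies (not p implies q)) or not (p implies r)):
1. not ((Box (not p implies q) implies (not p implies q)) or not (p implies r)), w0
2. not (Box (not p implies q) implies (not p implies q)), w0
3. p implies r, w0
4. Box (not p implies q), w0
5. not (not p implies q), w0
6. not p, w0
7. not q, w0
8. not p implies q, w0
9. r, w0
10. q, w0
Accessibility: w0Rw0
Branch closes: q and not q both at w0.
Every branch closes (one shown): valid in T, hence also in S4, S5 (every theorem of T is a theorem of S4 and S5).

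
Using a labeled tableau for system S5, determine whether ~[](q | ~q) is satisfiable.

Unsatisfiable

1. ~[](q | ~q), u
2. ~(q | ~q), v
3. ~q, v
4. q, v
Accessibility: uRu, uRv, vRu, vRv
Branch closes: q and ~q both at v.
Every branch closes; the branch above is one of them.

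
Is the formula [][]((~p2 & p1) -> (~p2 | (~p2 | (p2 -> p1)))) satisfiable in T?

1. [][]((~p2 & p1) -> (~p2 | (~p2 | (p2 -> p1)))), w0
2. []((~p2 & p1) -> (~p2 | (~p2 | (p2 -> p1)))), w0
3. (~p2 & p1) -> (~p2 | (~p2 | (p2 -> p1))), w0
4. ~p2 | (~p2 | (p2 -> p1)), w0
5. ~p2 | (p2 -> p1), w0
6. p2 -> p1, w0
7. p1, w0
Accessibility: w0Rw0

Yes, satisfiable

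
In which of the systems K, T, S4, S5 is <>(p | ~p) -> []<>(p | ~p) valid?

T-tableau for the negation ~(<>(p | ~p) -> []<>(p | ~p)):
1. ~(<>(p | ~p) -> []<>(p | ~p)), w0
2. <>(p | ~p), w0
3. ~[]<>(p | ~p), w0
4. p | ~p, w1
5. ~p, w1
6. ~<>(p | ~p), w2
7. ~(p | ~p), w2
8. ~p, w2
9. p, w2
Accessibility: w0Rw0, w0Rw1, w0Rw2, w1Rw1, w2Rw2
Branch closes: p and ~p both at w2.
Every branch closes (one shown): valid in T, hence also in S4, S5 (every theorem of T is a theorem of S4 and S5).
K-tableau for the negation ~(<>(p | ~p) -> []<>(p | ~p)):
1. ~(<>(p | ~p) -> []<>(p | ~p)), w0
2. <>(p | ~p), w0
3. ~[]<>(p | ~p), w0
4. p | ~p, w1
5. ~p, w1
6. ~<>(p | ~p), w2
Accessibility: w0Rw1, w0Rw2
Complete open branch: countermodel on a K-frame, so not valid in K.

T, S4, S5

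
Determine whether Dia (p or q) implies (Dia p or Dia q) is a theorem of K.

Valid in K

Tableau for the negation not (Dia (p or q) implies (Dia p or Dia q)):
1. not (Dia (p or q) implies (Dia p or Dia q)), w0
2. Dia (p or q), w0
3. not (Dia p or Dia q), w0
4. not Dia p, w0
5. not Dia q, w0
6. p or q, w1
7. not p, w1
8. not q, w1
9. q, w1
Accessibility: w0Rw1
Branch closes: q and not q both at w1.
All branches of the negation close; one closing branch shown above.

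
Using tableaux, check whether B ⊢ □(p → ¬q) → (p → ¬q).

Tableau for the negation ¬(□(p → ¬q) → (p → ¬q)):
1. ¬(□(p → ¬q) → (p → ¬q)), w0
2. □(p → ¬q), w0   [¬→-rule on 1]
3. ¬(p → ¬q), w0   [¬→-rule on 1]
4. p, w0   [¬→-rule on 3]
5. q, w0   [¬→-rule on 3]
6. p → ¬q, w0   [□-rule on 2 via w0Rw0]
7. ¬q, w0   [→-rule on 6 (branches; this branch)]
Accessibility: w0Rw0
Branch closes: q and ¬q both at w0.
All branches of the negation close; one closing branch shown above.

Yes, valid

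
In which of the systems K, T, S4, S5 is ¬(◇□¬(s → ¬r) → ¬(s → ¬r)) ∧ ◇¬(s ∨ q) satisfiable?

S4-tableau for the formula:
1. ¬(◇□¬(s → ¬r) → ¬(s → ¬r)) ∧ ◇¬(s ∨ q), u
2. ¬(◇□¬(s → ¬r) → ¬(s → ¬r)), u   [∧-rule on 1]
3. ◇¬(s ∨ q), u   [∧-rule on 1]
4. ◇□¬(s → ¬r), u   [¬→-rule on 2]
5. s → ¬r, u   [¬→-rule on 2]
6. ¬r, u   [→-rule on 5 (branches; this branch)]
7. ¬(s ∨ q), v   [◇-rule on 3: fresh world v, uRv]
8. ¬s, v   [¬∨-rule on 7]
9. ¬q, v   [¬∨-rule on 7]
10. □¬(s → ¬r), w   [◇-rule on 4: fresh world w, uRw]
11. ¬(s → ¬r), w   [□-rule on 10 via wRw]
12. s, w   [¬→-rule on 11]
13. r, w   [¬→-rule on 11]
Accessibility: uRu, uRv, uRw, vRv, wRw
Complete open branch: satisfiable in S4, hence also in K, T (this S4-model is also a K-model and a T-model).
S5-tableau for the formula:
1. ¬(◇□¬(s → ¬r) → ¬(s → ¬r)) ∧ ◇¬(s ∨ q), u
2. ¬(◇□¬(s → ¬r) → ¬(s → ¬r)), u   [∧-rule on 1]
3. ◇¬(s ∨ q), u   [∧-rule on 1]
4. ◇□¬(s → ¬r), u   [¬→-rule on 2]
5. s → ¬r, u   [¬→-rule on 2]
6. ¬r, u   [→-rule on 5 (branches; this branch)]
7. ¬(s ∨ q), v   [◇-rule on 3: fresh world v, uRv]
8. ¬s, v   [¬∨-rule on 7]
9. ¬q, v   [¬∨-rule on 7]
10. □¬(s → ¬r), w   [◇-rule on 4: fresh world w, uRw]
11. ¬(s → ¬r), u   [□-rule on 10 via wRu]
12. s, u   [¬→-rule on 11]
13. r, u   [¬→-rule on 11]
Accessibility: uRu, uRv, uRw, vRu, vRv, vRw, wRu, wRv, wRw
Branch closes: r and ¬r both at u.
Every branch closes (one shown): unsatisfiable in S5.

K, T, S4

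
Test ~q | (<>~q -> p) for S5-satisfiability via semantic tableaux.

1. ~q | (<>~q -> p), 0
2. <>~q -> p, 0
3. p, 0
Accessibility: 0R0

Satisfiable (open branch found)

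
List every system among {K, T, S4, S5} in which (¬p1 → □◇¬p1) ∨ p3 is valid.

S5

S4-tableau for the negation ¬((¬p1 → □◇¬p1) ∨ p3):
1. ¬((¬p1 → □◇¬p1) ∨ p3), u
2. ¬(¬p1 → □◇¬p1), u
3. ¬p3, u
4. ¬p1, u
5. ¬□◇¬p1, u
6. ¬◇¬p1, v
7. p1, v
Accessibility: uRu, uRv, vRv
Complete open branch: countermodel on an S4-frame, so not valid in S4, nor in K, T (the same frame is also a K-frame and a T-frame).
S5-tableau for the negation ¬((¬p1 → □◇¬p1) ∨ p3):
1. ¬((¬p1 → □◇¬p1) ∨ p3), u
2. ¬(¬p1 → □◇¬p1), u
3. ¬p3, u
4. ¬p1, u
5. ¬□◇¬p1, u
6. ¬◇¬p1, v
7. p1, u
Accessibility: uRu, uRv, vRu, vRv
Branch closes: p1 and ¬p1 both at u.
Every branch closes (one shown): valid in S5.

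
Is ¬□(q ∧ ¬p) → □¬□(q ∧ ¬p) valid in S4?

No, not valid

Tableau for the negation ¬(¬□(q ∧ ¬p) → □¬□(q ∧ ¬p)):
1. ¬(¬□(q ∧ ¬p) → □¬□(q ∧ ¬p)), u
2. ¬□(q ∧ ¬p), u
3. ¬□¬□(q ∧ ¬p), u
4. ¬(q ∧ ¬p), v
5. p, v
6. □(q ∧ ¬p), w
7. q ∧ ¬p, w
8. q, w
9. ¬p, w
Accessibility: uRu, uRv, uRw, vRv, wRw
The negation has an open branch (countermodel exists).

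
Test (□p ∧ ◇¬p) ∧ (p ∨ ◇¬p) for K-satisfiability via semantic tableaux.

No, unsatisfiable

1. (□p ∧ ◇¬p) ∧ (p ∨ ◇¬p), w0
2. □p ∧ ◇¬p, w0
3. p ∨ ◇¬p, w0
4. □p, w0
5. ◇¬p, w0
6. ¬p, w1
7. p, w1
Accessibility: w0Rw1
Branch closes: p and ¬p both at w1.
All branches of the tableau close; one closing branch shown above.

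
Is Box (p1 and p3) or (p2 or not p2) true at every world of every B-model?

Valid in B

Tableau for the negation not (Box (p1 and p3) or (p2 or not p2)):
1. not (Box (p1 and p3) or (p2 or not p2)), u
2. not Box (p1 and p3), u
3. not (p2 or not p2), u
4. not p2, u
5. p2, u
Accessibility: uRu
Branch closes: p2 and not p2 both at u.
Every branch of the negation's tableau closes; the branch above is one of them.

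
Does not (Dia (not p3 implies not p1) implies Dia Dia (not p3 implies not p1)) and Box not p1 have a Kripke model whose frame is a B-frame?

Unsatisfiable

1. not (Dia (not p3 implies not p1) implies Dia Dia (not p3 implies not p1)) and Box not p1, 0
2. not (Dia (not p3 implies not p1) implies Dia Dia (not p3 implies not p1)), 0
3. Box not p1, 0
4. Dia (not p3 implies not p1), 0
5. not Dia Dia (not p3 implies not p1), 0
6. not p1, 0
7. not Dia (not p3 implies not p1), 0
8. not (not p3 implies not p1), 0
9. not p3, 0
10. p1, 0
Accessibility: 0R0
Branch closes: p1 and not p1 both at 0.
(One branch shown.) All branches close.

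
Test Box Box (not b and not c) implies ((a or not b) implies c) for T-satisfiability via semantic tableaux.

Satisfiable (open branch found)

1. Box Box (not b and not c) implies ((a or not b) implies c), 0
2. (a or not b) implies c, 0   [implies-rule on 1 (branches; this branch)]
3. c, 0   [implies-rule on 2 (branches; this branch)]
Accessibility: 0R0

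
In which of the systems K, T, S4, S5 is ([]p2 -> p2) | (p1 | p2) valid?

T, S4, S5

T-tableau for the negation ~(([]p2 -> p2) | (p1 | p2)):
1. ~(([]p2 -> p2) | (p1 | p2)), 0
2. ~([]p2 -> p2), 0
3. ~(p1 | p2), 0
4. []p2, 0
5. ~p2, 0
6. ~p1, 0
7. p2, 0
Accessibility: 0R0
Branch closes: p2 and ~p2 both at 0.
Every branch closes (one shown): valid in T, hence also in S4, S5 (every theorem of T is a theorem of S4 and S5).
K-tableau for the negation ~(([]p2 -> p2) | (p1 | p2)):
1. ~(([]p2 -> p2) | (p1 | p2)), 0
2. ~([]p2 -> p2), 0
3. ~(p1 | p2), 0
4. []p2, 0
5. ~p2, 0
6. ~p1, 0
Complete open branch: countermodel on a K-frame, so not valid in K.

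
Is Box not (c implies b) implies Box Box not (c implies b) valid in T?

Not valid

Tableau for the negation not (Box not (c implies b) implies Box Box not (c implies b)):
1. not (Box not (c implies b) implies Box Box not (c implies b)), w0
2. Box not (c implies b), w0
3. not Box Box not (c implies b), w0
4. not (c implies b), w0
5. c, w0
6. not b, w0
7. not Box not (c implies b), w1
8. not (c implies b), w1
9. c, w1
10. not b, w1
11. c implies b, w2
12. b, w2
Accessibility: w0Rw0, w0Rw1, w1Rw1, w1Rw2, w2Rw2
The negation has an open branch (countermodel exists).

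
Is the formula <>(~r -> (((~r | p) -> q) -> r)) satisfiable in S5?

1. <>(~r -> (((~r | p) -> q) -> r)), u
2. ~r -> (((~r | p) -> q) -> r), v
3. ((~r | p) -> q) -> r, v
4. r, v
Accessibility: uRu, uRv, vRu, vRv

Satisfiable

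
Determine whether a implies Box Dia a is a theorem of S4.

Tableau for the negation not (a implies Box Dia a):
1. not (a implies Box Dia a), 0
2. a, 0
3. not Box Dia a, 0
4. not Dia a, 1
5. not a, 1
Accessibility: 0R0, 0R1, 1R1
The negation has an open branch (countermodel exists).

No, not valid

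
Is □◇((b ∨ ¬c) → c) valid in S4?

Tableau for the negation ¬□◇((b ∨ ¬c) → c):
1. ¬□◇((b ∨ ¬c) → c), 0
2. ¬◇((b ∨ ¬c) → c), 1   [¬□-rule on 1: fresh world 1, 0R1]
3. ¬((b ∨ ¬c) → c), 1   [¬◇-rule on 2 via 1R1]
4. b ∨ ¬c, 1   [¬→-rule on 3]
5. ¬c, 1   [¬→-rule on 3]
Accessibility: 0R0, 0R1, 1R1
The negation has an open branch (countermodel exists).

No, not valid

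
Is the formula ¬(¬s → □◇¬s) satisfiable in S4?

1. ¬(¬s → □◇¬s), u
2. ¬s, u   [¬→-rule on 1]
3. ¬□◇¬s, u   [¬→-rule on 1]
4. ¬◇¬s, v   [¬□-rule on 3: fresh world v, uRv]
5. s, v   [¬◇-rule on 4 via vRv]
Accessibility: uRu, uRv, vRv

Satisfiable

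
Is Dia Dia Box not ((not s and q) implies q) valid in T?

Not valid

Tableau for the negation not Dia Dia Box not ((not s and q) implies q):
1. not Dia Dia Box not ((not s and q) implies q), 0
2. not Dia Box not ((not s and q) implies q), 0   [neg-Dia-rule on 1 via 0R0]
3. not Box not ((not s and q) implies q), 0   [neg-Dia-rule on 2 via 0R0]
4. (not s and q) implies q, 1   [neg-Box-rule on 3: fresh world 1, 0R1]
5. not Dia Box not ((not s and q) implies q), 1   [neg-Dia-rule on 1 via 0R1]
6. not Box not ((not s and q) implies q), 1   [neg-Dia-rule on 2 via 0R1]
7. q, 1   [implies-rule on 4 (branches; this branch)]
8. (not s and q) implies q, 2   [neg-Box-rule on 6: fresh world 2, 1R2]
9. not Box not ((not s and q) implies q), 2   [neg-Dia-rule on 5 via 1R2]
10. q, 2   [implies-rule on 8 (branches; this branch)]
11. (not s and q) implies q, 3   [neg-Box-rule on 9: fresh world 3, 2R3]
12. q, 3   [implies-rule on 11 (branches; this branch)]
Accessibility: 0R0, 0R1, 1R1, 1R2, 2R2, 2R3, 3R3
The negation has an open branch (countermodel exists).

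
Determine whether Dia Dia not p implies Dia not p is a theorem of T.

Tableau for the negation not (Dia Dia not p implies Dia not p):
1. not (Dia Dia not p implies Dia not p), w0
2. Dia Dia not p, w0
3. not Dia not p, w0
4. p, w0
5. Dia not p, w1
6. p, w1
7. not p, w2
Accessibility: w0Rw0, w0Rw1, w1Rw1, w1Rw2, w2Rw2
The negation has an open branch (countermodel exists).

No, not valid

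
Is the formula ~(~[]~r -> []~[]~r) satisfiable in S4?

Satisfiable (open branch found)

1. ~(~[]~r -> []~[]~r), w0
2. ~[]~r, w0
3. ~[]~[]~r, w0
4. r, w1
5. []~r, w2
6. ~r, w2
Accessibility: w0Rw0, w0Rw1, w0Rw2, w1Rw1, w2Rw2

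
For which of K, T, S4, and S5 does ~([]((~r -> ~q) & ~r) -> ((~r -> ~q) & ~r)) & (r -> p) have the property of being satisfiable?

K-tableau for the formula:
1. ~([]((~r -> ~q) & ~r) -> ((~r -> ~q) & ~r)) & (r -> p), w0
2. ~([]((~r -> ~q) & ~r) -> ((~r -> ~q) & ~r)), w0   [&-rule on 1]
3. r -> p, w0   [&-rule on 1]
4. []((~r -> ~q) & ~r), w0   [~->-rule on 2]
5. ~((~r -> ~q) & ~r), w0   [~->-rule on 2]
6. p, w0   [->-rule on 3 (branches; this branch)]
7. r, w0   [~&-rule on 5 (branches; this branch)]
Complete open branch: satisfiable in K.
T-tableau for the formula:
1. ~([]((~r -> ~q) & ~r) -> ((~r -> ~q) & ~r)) & (r -> p), w0
2. ~([]((~r -> ~q) & ~r) -> ((~r -> ~q) & ~r)), w0   [&-rule on 1]
3. r -> p, w0   [&-rule on 1]
4. []((~r -> ~q) & ~r), w0   [~->-rule on 2]
5. ~((~r -> ~q) & ~r), w0   [~->-rule on 2]
6. (~r -> ~q) & ~r, w0   [[]-rule on 4 via w0Rw0]
7. ~r -> ~q, w0   [&-rule on 6]
8. ~r, w0   [&-rule on 6]
9. p, w0   [->-rule on 3 (branches; this branch)]
10. ~(~r -> ~q), w0   [~&-rule on 5 (branches; this branch)]
11. q, w0   [~->-rule on 10]
12. ~q, w0   [->-rule on 7 (branches; this branch)]
Accessibility: w0Rw0
Branch closes: q and ~q both at w0.
Every branch closes (one shown): unsatisfiable in T, hence also in S4, S5 (every S4/S5-frame is a T-frame).

K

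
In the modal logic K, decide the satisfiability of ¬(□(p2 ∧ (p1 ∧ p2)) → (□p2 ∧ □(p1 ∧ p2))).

No, unsatisfiable

1. ¬(□(p2 ∧ (p1 ∧ p2)) → (□p2 ∧ □(p1 ∧ p2))), w0
2. □(p2 ∧ (p1 ∧ p2)), w0
3. ¬(□p2 ∧ □(p1 ∧ p2)), w0
4. ¬□(p1 ∧ p2), w0
5. ¬(p1 ∧ p2), w1
6. p2 ∧ (p1 ∧ p2), w1
7. p2, w1
8. p1 ∧ p2, w1
9. p1, w1
10. ¬p2, w1
Accessibility: w0Rw1
Branch closes: p2 and ¬p2 both at w1.
All branches of the tableau close; one closing branch shown above.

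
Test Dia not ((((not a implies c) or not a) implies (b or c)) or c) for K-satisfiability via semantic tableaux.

Yes, satisfiable

1. Dia not ((((not a implies c) or not a) implies (b or c)) or c), 0
2. not ((((not a implies c) or not a) implies (b or c)) or c), 1
3. not (((not a implies c) or not a) implies (b or c)), 1
4. not c, 1
5. (not a implies c) or not a, 1
6. not (b or c), 1
7. not b, 1
8. not a, 1
Accessibility: 0R1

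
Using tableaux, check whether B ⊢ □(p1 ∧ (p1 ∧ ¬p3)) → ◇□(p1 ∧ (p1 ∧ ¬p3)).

Yes, valid

Tableau for the negation ¬(□(p1 ∧ (p1 ∧ ¬p3)) → ◇□(p1 ∧ (p1 ∧ ¬p3))):
1. ¬(□(p1 ∧ (p1 ∧ ¬p3)) → ◇□(p1 ∧ (p1 ∧ ¬p3))), u
2. □(p1 ∧ (p1 ∧ ¬p3)), u
3. ¬◇□(p1 ∧ (p1 ∧ ¬p3)), u
4. p1 ∧ (p1 ∧ ¬p3), u
5. p1, u
6. p1 ∧ ¬p3, u
7. ¬p3, u
8. ¬□(p1 ∧ (p1 ∧ ¬p3)), u
9. ¬(p1 ∧ (p1 ∧ ¬p3)), v
10. p1 ∧ (p1 ∧ ¬p3), v
11. p1, v
12. p1 ∧ ¬p3, v
13. ¬p3, v
14. ¬□(p1 ∧ (p1 ∧ ¬p3)), v
15. ¬(p1 ∧ ¬p3), v
16. p3, v
Accessibility: uRu, uRv, vRu, vRv
Branch closes: p3 and ¬p3 both at v.
Every branch of the negation's tableau closes; the branch above is one of them.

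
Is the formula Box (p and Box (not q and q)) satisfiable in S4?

1. Box (p and Box (not q and q)), w0
2. p and Box (not q and q), w0
3. p, w0
4. Box (not q and q), w0
5. not q and q, w0
6. not q, w0
7. q, w0
Accessibility: w0Rw0
Branch closes: q and not q both at w0.
Every branch closes; the branch above is one of them.

No, unsatisfiable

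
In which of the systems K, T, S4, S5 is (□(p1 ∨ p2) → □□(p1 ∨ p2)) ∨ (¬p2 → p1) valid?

T, S4, S5

T-tableau for the negation ¬((□(p1 ∨ p2) → □□(p1 ∨ p2)) ∨ (¬p2 → p1)):
1. ¬((□(p1 ∨ p2) → □□(p1 ∨ p2)) ∨ (¬p2 → p1)), u
2. ¬(□(p1 ∨ p2) → □□(p1 ∨ p2)), u
3. ¬(¬p2 → p1), u
4. □(p1 ∨ p2), u
5. ¬□□(p1 ∨ p2), u
6. ¬p2, u
7. ¬p1, u
8. p1 ∨ p2, u
9. p2, u
Accessibility: uRu
Branch closes: p2 and ¬p2 both at u.
Every branch closes (one shown): valid in T, hence also in S4, S5 (every theorem of T is a theorem of S4 and S5).
K-tableau for the negation ¬((□(p1 ∨ p2) → □□(p1 ∨ p2)) ∨ (¬p2 → p1)):
1. ¬((□(p1 ∨ p2) → □□(p1 ∨ p2)) ∨ (¬p2 → p1)), u
2. ¬(□(p1 ∨ p2) → □□(p1 ∨ p2)), u
3. ¬(¬p2 → p1), u
4. □(p1 ∨ p2), u
5. ¬□□(p1 ∨ p2), u
6. ¬p2, u
7. ¬p1, u
8. ¬□(p1 ∨ p2), v
9. p1 ∨ p2, v
10. p2, v
11. ¬(p1 ∨ p2), w
12. ¬p1, w
13. ¬p2, w
Accessibility: uRv, vRw
Complete open branch: countermodel on a K-frame, so not valid in K.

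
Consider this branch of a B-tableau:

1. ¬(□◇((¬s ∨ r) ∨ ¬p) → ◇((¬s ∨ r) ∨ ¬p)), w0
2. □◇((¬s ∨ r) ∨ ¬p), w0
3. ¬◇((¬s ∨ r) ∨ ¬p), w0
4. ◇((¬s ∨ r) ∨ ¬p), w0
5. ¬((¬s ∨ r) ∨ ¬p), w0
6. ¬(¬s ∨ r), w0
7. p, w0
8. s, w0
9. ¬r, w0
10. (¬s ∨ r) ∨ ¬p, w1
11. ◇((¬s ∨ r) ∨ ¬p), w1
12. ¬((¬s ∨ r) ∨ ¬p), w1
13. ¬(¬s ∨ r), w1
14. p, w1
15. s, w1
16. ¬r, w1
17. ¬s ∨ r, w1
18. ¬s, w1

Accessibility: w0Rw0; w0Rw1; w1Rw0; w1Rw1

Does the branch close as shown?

Yes, closed

Both s and ¬s appear at w1.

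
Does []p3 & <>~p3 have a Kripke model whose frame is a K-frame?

1. []p3 & <>~p3, u
2. []p3, u
3. <>~p3, u
4. ~p3, v
5. p3, v
Accessibility: uRv
Branch closes: p3 and ~p3 both at v.
Every branch closes; the branch above is one of them.

Unsatisfiable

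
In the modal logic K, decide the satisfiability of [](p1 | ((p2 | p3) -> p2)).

Yes, satisfiable

1. [](p1 | ((p2 | p3) -> p2)), u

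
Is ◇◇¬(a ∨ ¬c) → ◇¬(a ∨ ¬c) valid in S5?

Valid

Tableau for the negation ¬(◇◇¬(a ∨ ¬c) → ◇¬(a ∨ ¬c)):
1. ¬(◇◇¬(a ∨ ¬c) → ◇¬(a ∨ ¬c)), 0
2. ◇◇¬(a ∨ ¬c), 0
3. ¬◇¬(a ∨ ¬c), 0
4. a ∨ ¬c, 0
5. ¬c, 0
6. ◇¬(a ∨ ¬c), 1
7. a ∨ ¬c, 1
8. ¬c, 1
9. ¬(a ∨ ¬c), 2
10. ¬a, 2
11. c, 2
12. a ∨ ¬c, 2
13. ¬c, 2
Accessibility: 0R0, 0R1, 0R2, 1R0, 1R1, 1R2, 2R0, 2R1, 2R2
Branch closes: c and ¬c both at 2.
All branches of the negation close; one closing branch shown above.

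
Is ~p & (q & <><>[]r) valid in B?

Tableau for the negation ~(~p & (q & <><>[]r)):
1. ~(~p & (q & <><>[]r)), u
2. ~(q & <><>[]r), u
3. ~<><>[]r, u
4. ~<>[]r, u
5. ~[]r, u
6. ~r, v
7. ~<>[]r, v
8. ~[]r, v
9. ~r, w
10. ~[]r, w
11. ~r, x
Accessibility: uRu, uRv, vRu, vRv, vRw, wRv, wRw, wRx, xRw, xRx
The negation has an open branch (countermodel exists).

Not valid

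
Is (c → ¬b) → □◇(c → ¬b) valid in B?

Yes, valid

Tableau for the negation ¬((c → ¬b) → □◇(c → ¬b)):
1. ¬((c → ¬b) → □◇(c → ¬b)), w0
2. c → ¬b, w0
3. ¬□◇(c → ¬b), w0
4. ¬b, w0
5. ¬◇(c → ¬b), w1
6. ¬(c → ¬b), w0
7. c, w0
8. b, w0
Accessibility: w0Rw0, w0Rw1, w1Rw0, w1Rw1
Branch closes: b and ¬b both at w0.
Every branch of the negation's tableau closes; the branch above is one of them.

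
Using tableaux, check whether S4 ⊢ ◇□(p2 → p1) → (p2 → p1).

No, not valid

Tableau for the negation ¬(◇□(p2 → p1) → (p2 → p1)):
1. ¬(◇□(p2 → p1) → (p2 → p1)), w0
2. ◇□(p2 → p1), w0
3. ¬(p2 → p1), w0
4. p2, w0
5. ¬p1, w0
6. □(p2 → p1), w1
7. p2 → p1, w1
8. p1, w1
Accessibility: w0Rw0, w0Rw1, w1Rw1
The negation has an open branch (countermodel exists).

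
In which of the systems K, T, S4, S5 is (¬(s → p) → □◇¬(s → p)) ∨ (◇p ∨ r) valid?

S5-tableau for the negation ¬((¬(s → p) → □◇¬(s → p)) ∨ (◇p ∨ r)):
1. ¬((¬(s → p) → □◇¬(s → p)) ∨ (◇p ∨ r)), w0
2. ¬(¬(s → p) → □◇¬(s → p)), w0
3. ¬(◇p ∨ r), w0
4. ¬(s → p), w0
5. ¬□◇¬(s → p), w0
6. ¬◇p, w0
7. ¬r, w0
8. s, w0
9. ¬p, w0
10. ¬◇¬(s → p), w1
11. ¬p, w1
12. s → p, w0
13. s → p, w1
14. p, w0
Accessibility: w0Rw0, w0Rw1, w1Rw0, w1Rw1
Branch closes: p and ¬p both at w0.
Every branch closes (one shown): valid in S5.
S4-tableau for the negation ¬((¬(s → p) → □◇¬(s → p)) ∨ (◇p ∨ r)):
1. ¬((¬(s → p) → □◇¬(s → p)) ∨ (◇p ∨ r)), w0
2. ¬(¬(s → p) → □◇¬(s → p)), w0
3. ¬(◇p ∨ r), w0
4. ¬(s → p), w0
5. ¬□◇¬(s → p), w0
6. ¬◇p, w0
7. ¬r, w0
8. s, w0
9. ¬p, w0
10. ¬◇¬(s → p), w1
11. ¬p, w1
12. s → p, w1
13. ¬s, w1
Accessibility: w0Rw0, w0Rw1, w1Rw1
Complete open branch: countermodel on an S4-frame, so not valid in S4, nor in K, T (the same frame is also a K-frame and a T-frame).

S5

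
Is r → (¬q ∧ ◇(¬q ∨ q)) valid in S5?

Not valid

Tableau for the negation ¬(r → (¬q ∧ ◇(¬q ∨ q))):
1. ¬(r → (¬q ∧ ◇(¬q ∨ q))), 0
2. r, 0   [¬→-rule on 1]
3. ¬(¬q ∧ ◇(¬q ∨ q)), 0   [¬→-rule on 1]
4. q, 0   [¬∧-rule on 3 (branches; this branch)]
Accessibility: 0R0
The negation has an open branch (countermodel exists).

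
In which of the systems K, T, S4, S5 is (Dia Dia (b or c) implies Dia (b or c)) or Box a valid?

S4, S5

S4-tableau for the negation not ((Dia Dia (b or c) implies Dia (b or c)) or Box a):
1. not ((Dia Dia (b or c) implies Dia (b or c)) or Box a), w0
2. not (Dia Dia (b or c) implies Dia (b or c)), w0
3. not Box a, w0
4. Dia Dia (b or c), w0
5. not Dia (b or c), w0
6. not (b or c), w0
7. not b, w0
8. not c, w0
9. not a, w1
10. not (b or c), w1
11. not b, w1
12. not c, w1
13. Dia (b or c), w2
14. not (b or c), w2
15. not b, w2
16. not c, w2
17. b or c, w3
18. not (b or c), w3
19. not b, w3
20. not c, w3
21. c, w3
Accessibility: w0Rw0, w0Rw1, w0Rw2, w0Rw3, w1Rw1, w2Rw2, w2Rw3, w3Rw3
Branch closes: c and not c both at w3.
Every branch closes (one shown): valid in S4, hence also in S5 (every theorem of S4 is a theorem of S5).
T-tableau for the negation not ((Dia Dia (b or c) implies Dia (b or c)) or Box a):
1. not ((Dia Dia (b or c) implies Dia (b or c)) or Box a), w0
2. not (Dia Dia (b or c) implies Dia (b or c)), w0
3. not Box a, w0
4. Dia Dia (b or c), w0
5. not Dia (b or c), w0
6. not (b or c), w0
7. not b, w0
8. not c, w0
9. not a, w1
10. not (b or c), w1
11. not b, w1
12. not c, w1
13. Dia (b or c), w2
14. not (b or c), w2
15. not b, w2
16. not c, w2
17. b or c, w3
18. c, w3
Accessibility: w0Rw0, w0Rw1, w0Rw2, w1Rw1, w2Rw2, w2Rw3, w3Rw3
Complete open branch: countermodel on a T-frame, so not valid in T, nor in K (the same frame is also a K-frame).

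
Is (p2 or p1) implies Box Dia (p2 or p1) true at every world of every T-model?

Not valid

Tableau for the negation not ((p2 or p1) implies Box Dia (p2 or p1)):
1. not ((p2 or p1) implies Box Dia (p2 or p1)), 0
2. p2 or p1, 0
3. not Box Dia (p2 or p1), 0
4. p1, 0
5. not Dia (p2 or p1), 1
6. not (p2 or p1), 1
7. not p2, 1
8. not p1, 1
Accessibility: 0R0, 0R1, 1R1
The negation has an open branch (countermodel exists).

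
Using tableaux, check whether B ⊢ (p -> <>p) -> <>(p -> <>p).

Yes, valid

Tableau for the negation ~((p -> <>p) -> <>(p -> <>p)):
1. ~((p -> <>p) -> <>(p -> <>p)), 0
2. p -> <>p, 0   [~->-rule on 1]
3. ~<>(p -> <>p), 0   [~->-rule on 1]
4. ~(p -> <>p), 0   [~<>-rule on 3 via 0R0]
5. p, 0   [~->-rule on 4]
6. ~<>p, 0   [~->-rule on 4]
7. ~p, 0   [~<>-rule on 6 via 0R0]
Accessibility: 0R0
Branch closes: p and ~p both at 0.
Every branch of the negation's tableau closes; the branch above is one of them.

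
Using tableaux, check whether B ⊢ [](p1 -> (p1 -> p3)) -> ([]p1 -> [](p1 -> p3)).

Valid in B

Tableau for the negation ~([](p1 -> (p1 -> p3)) -> ([]p1 -> [](p1 -> p3))):
1. ~([](p1 -> (p1 -> p3)) -> ([]p1 -> [](p1 -> p3))), w0
2. [](p1 -> (p1 -> p3)), w0
3. ~([]p1 -> [](p1 -> p3)), w0
4. []p1, w0
5. ~[](p1 -> p3), w0
6. p1 -> (p1 -> p3), w0
7. p1, w0
8. p1 -> p3, w0
9. p3, w0
10. ~(p1 -> p3), w1
11. p1, w1
12. ~p3, w1
13. p1 -> (p1 -> p3), w1
14. p1 -> p3, w1
15. p3, w1
Accessibility: w0Rw0, w0Rw1, w1Rw0, w1Rw1
Branch closes: p3 and ~p3 both at w1.
All branches of the negation close; one closing branch shown above.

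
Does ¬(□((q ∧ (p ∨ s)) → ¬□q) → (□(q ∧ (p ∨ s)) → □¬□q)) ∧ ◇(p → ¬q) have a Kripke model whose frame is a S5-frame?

No, unsatisfiable

1. ¬(□((q ∧ (p ∨ s)) → ¬□q) → (□(q ∧ (p ∨ s)) → □¬□q)) ∧ ◇(p → ¬q), u
2. ¬(□((q ∧ (p ∨ s)) → ¬□q) → (□(q ∧ (p ∨ s)) → □¬□q)), u   [∧-rule on 1]
3. ◇(p → ¬q), u   [∧-rule on 1]
4. □((q ∧ (p ∨ s)) → ¬□q), u   [¬→-rule on 2]
5. ¬(□(q ∧ (p ∨ s)) → □¬□q), u   [¬→-rule on 2]
6. □(q ∧ (p ∨ s)), u   [¬→-rule on 5]
7. ¬□¬□q, u   [¬→-rule on 5]
8. (q ∧ (p ∨ s)) → ¬□q, u   [□-rule on 4 via uRu]
9. q ∧ (p ∨ s), u   [□-rule on 6 via uRu]
10. q, u   [∧-rule on 9]
11. p ∨ s, u   [∧-rule on 9]
12. ¬□q, u   [→-rule on 8 (branches; this branch)]
13. s, u   [∨-rule on 11 (branches; this branch)]
14. p → ¬q, v   [◇-rule on 3: fresh world v, uRv]
15. (q ∧ (p ∨ s)) → ¬□q, v   [□-rule on 4 via uRv]
16. q ∧ (p ∨ s), v   [□-rule on 6 via uRv]
17. q, v   [∧-rule on 16]
18. p ∨ s, v   [∧-rule on 16]
19. ¬p, v   [→-rule on 14 (branches; this branch)]
20. ¬□q, v   [→-rule on 15 (branches; this branch)]
21. s, v   [∨-rule on 18 (branches; this branch)]
22. □q, w   [¬□-rule on 7: fresh world w, uRw]
23. (q ∧ (p ∨ s)) → ¬□q, w   [□-rule on 4 via uRw]
24. q ∧ (p ∨ s), w   [□-rule on 6 via uRw]
25. q, w   [∧-rule on 24]
26. p ∨ s, w   [∧-rule on 24]
27. ¬□q, w   [→-rule on 23 (branches; this branch)]
28. s, w   [∨-rule on 26 (branches; this branch)]
29. ¬q, x   [¬□-rule on 12: fresh world x, uRx]
30. (q ∧ (p ∨ s)) → ¬□q, x   [□-rule on 4 via uRx]
31. q ∧ (p ∨ s), x   [□-rule on 6 via uRx]
32. q, x   [∧-rule on 31]
33. p ∨ s, x   [∧-rule on 31]
Accessibility: uRu, uRv, uRw, uRx, vRu, vRv, vRw, vRx, wRu, wRv, wRw, wRx, xRu, xRv, xRw, xRx
Branch closes: q and ¬q both at x.
(One branch shown.) All branches close.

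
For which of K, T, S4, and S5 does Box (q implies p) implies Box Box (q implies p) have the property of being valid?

T-tableau for the negation not (Box (q implies p) implies Box Box (q implies p)):
1. not (Box (q implies p) implies Box Box (q implies p)), 0
2. Box (q implies p), 0
3. not Box Box (q implies p), 0
4. q implies p, 0
5. p, 0
6. not Box (q implies p), 1
7. q implies p, 1
8. p, 1
9. not (q implies p), 2
10. q, 2
11. not p, 2
Accessibility: 0R0, 0R1, 1R1, 1R2, 2R2
Complete open branch: countermodel on a T-frame, so not valid in T, nor in K (the same frame is also a K-frame).
S4-tableau for the negation not (Box (q implies p) implies Box Box (q implies p)):
1. not (Box (q implies p) implies Box Box (q implies p)), 0
2. Box (q implies p), 0
3. not Box Box (q implies p), 0
4. q implies p, 0
5. p, 0
6. not Box (q implies p), 1
7. q implies p, 1
8. p, 1
9. not (q implies p), 2
10. q, 2
11. not p, 2
12. q implies p, 2
13. p, 2
Accessibility: 0R0, 0R1, 0R2, 1R1, 1R2, 2R2
Branch closes: p and not p both at 2.
Every branch closes (one shown): valid in S4, hence also in S5 (every theorem of S4 is a theorem of S5).

S4, S5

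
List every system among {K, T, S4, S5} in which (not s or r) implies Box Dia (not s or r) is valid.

S5

S4-tableau for the negation not ((not s or r) implies Box Dia (not s or r)):
1. not ((not s or r) implies Box Dia (not s or r)), w0
2. not s or r, w0
3. not Box Dia (not s or r), w0
4. r, w0
5. not Dia (not s or r), w1
6. not (not s or r), w1
7. s, w1
8. not r, w1
Accessibility: w0Rw0, w0Rw1, w1Rw1
Complete open branch: countermodel on an S4-frame, so not valid in S4, nor in K, T (the same frame is also a K-frame and a T-frame).
S5-tableau for the negation not ((not s or r) implies Box Dia (not s or r)):
1. not ((not s or r) implies Box Dia (not s or r)), w0
2. not s or r, w0
3. not Box Dia (not s or r), w0
4. r, w0
5. not Dia (not s or r), w1
6. not (not s or r), w0
7. s, w0
8. not r, w0
Accessibility: w0Rw0, w0Rw1, w1Rw0, w1Rw1
Branch closes: r and not r both at w0.
Every branch closes (one shown): valid in S5.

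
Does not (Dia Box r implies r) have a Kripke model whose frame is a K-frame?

1. not (Dia Box r implies r), u
2. Dia Box r, u   [neg-implies-rule on 1]
3. not r, u   [neg-implies-rule on 1]
4. Box r, v   [Dia-rule on 2: fresh world v, uRv]
Accessibility: uRv

Yes, satisfiable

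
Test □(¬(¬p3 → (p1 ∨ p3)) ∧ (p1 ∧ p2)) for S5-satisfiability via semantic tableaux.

Unsatisfiable (every branch closes)

1. □(¬(¬p3 → (p1 ∨ p3)) ∧ (p1 ∧ p2)), 0
2. ¬(¬p3 → (p1 ∨ p3)) ∧ (p1 ∧ p2), 0
3. ¬(¬p3 → (p1 ∨ p3)), 0
4. p1 ∧ p2, 0
5. ¬p3, 0
6. ¬(p1 ∨ p3), 0
7. p1, 0
8. p2, 0
9. ¬p1, 0
Accessibility: 0R0
Branch closes: p1 and ¬p1 both at 0.
(One branch shown.) All branches close.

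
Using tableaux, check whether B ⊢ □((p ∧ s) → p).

Valid in B

Tableau for the negation ¬□((p ∧ s) → p):
1. ¬□((p ∧ s) → p), w0
2. ¬((p ∧ s) → p), w1   [¬□-rule on 1: fresh world w1, w0Rw1]
3. p ∧ s, w1   [¬→-rule on 2]
4. ¬p, w1   [¬→-rule on 2]
5. p, w1   [∧-rule on 3]
6. s, w1   [∧-rule on 3]
Accessibility: w0Rw0, w0Rw1, w1Rw0, w1Rw1
Branch closes: p and ¬p both at w1.
All branches of the negation close; one closing branch shown above.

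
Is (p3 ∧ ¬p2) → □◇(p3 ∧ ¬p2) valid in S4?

Tableau for the negation ¬((p3 ∧ ¬p2) → □◇(p3 ∧ ¬p2)):
1. ¬((p3 ∧ ¬p2) → □◇(p3 ∧ ¬p2)), u
2. p3 ∧ ¬p2, u
3. ¬□◇(p3 ∧ ¬p2), u
4. p3, u
5. ¬p2, u
6. ¬◇(p3 ∧ ¬p2), v
7. ¬(p3 ∧ ¬p2), v
8. p2, v
Accessibility: uRu, uRv, vRv
The negation has an open branch (countermodel exists).

Invalid (countermodel exists)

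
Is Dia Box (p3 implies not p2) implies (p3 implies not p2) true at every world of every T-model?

Not valid

Tableau for the negation not (Dia Box (p3 implies not p2) implies (p3 implies not p2)):
1. not (Dia Box (p3 implies not p2) implies (p3 implies not p2)), 0
2. Dia Box (p3 implies not p2), 0
3. not (p3 implies not p2), 0
4. p3, 0
5. p2, 0
6. Box (p3 implies not p2), 1
7. p3 implies not p2, 1
8. not p2, 1
Accessibility: 0R0, 0R1, 1R1
The negation has an open branch (countermodel exists).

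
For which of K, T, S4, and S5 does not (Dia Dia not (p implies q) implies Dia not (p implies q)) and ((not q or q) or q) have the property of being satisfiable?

K, T

S4-tableau for the formula:
1. not (Dia Dia not (p implies q) implies Dia not (p implies q)) and ((not q or q) or q), u
2. not (Dia Dia not (p implies q) implies Dia not (p implies q)), u
3. (not q or q) or q, u
4. Dia Dia not (p implies q), u
5. not Dia not (p implies q), u
6. p implies q, u
7. not q or q, u
8. q, u
9. Dia not (p implies q), v
10. p implies q, v
11. q, v
12. not (p implies q), w
13. p, w
14. not q, w
15. p implies q, w
16. q, w
Accessibility: uRu, uRv, uRw, vRv, vRw, wRw
Branch closes: q and not q both at w.
Every branch closes (one shown): unsatisfiable in S4, hence also in S5 (every S5-frame is an S4-frame).
T-tableau for the formula:
1. not (Dia Dia not (p implies q) implies Dia not (p implies q)) and ((not q or q) or q), u
2. not (Dia Dia not (p implies q) implies Dia not (p implies q)), u
3. (not q or q) or q, u
4. Dia Dia not (p implies q), u
5. not Dia not (p implies q), u
6. p implies q, u
7. q, u
8. Dia not (p implies q), v
9. p implies q, v
10. q, v
11. not (p implies q), w
12. p, w
13. not q, w
Accessibility: uRu, uRv, vRv, vRw, wRw
Complete open branch: satisfiable in T, hence also in K (this T-model is also a K-model).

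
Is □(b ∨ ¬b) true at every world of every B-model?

Valid

Tableau for the negation ¬□(b ∨ ¬b):
1. ¬□(b ∨ ¬b), w0
2. ¬(b ∨ ¬b), w1
3. ¬b, w1
4. b, w1
Accessibility: w0Rw0, w0Rw1, w1Rw0, w1Rw1
Branch closes: b and ¬b both at w1.
All branches of the negation close; one closing branch shown above.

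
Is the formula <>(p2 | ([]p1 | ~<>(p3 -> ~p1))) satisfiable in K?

Satisfiable (open branch found)

1. <>(p2 | ([]p1 | ~<>(p3 -> ~p1))), u
2. p2 | ([]p1 | ~<>(p3 -> ~p1)), v   [<>-rule on 1: fresh world v, uRv]
3. []p1 | ~<>(p3 -> ~p1), v   [|-rule on 2 (branches; this branch)]
4. ~<>(p3 -> ~p1), v   [|-rule on 3 (branches; this branch)]
Accessibility: uRv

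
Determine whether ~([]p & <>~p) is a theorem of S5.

Valid

Tableau for the negation []p & <>~p:
1. []p & <>~p, u
2. []p, u
3. <>~p, u
4. p, u
5. ~p, v
6. p, v
Accessibility: uRu, uRv, vRu, vRv
Branch closes: p and ~p both at v.
Every branch of the negation's tableau closes; the branch above is one of them.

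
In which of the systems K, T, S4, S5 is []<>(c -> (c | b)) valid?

T, S4, S5

T-tableau for the negation ~[]<>(c -> (c | b)):
1. ~[]<>(c -> (c | b)), w0
2. ~<>(c -> (c | b)), w1
3. ~(c -> (c | b)), w1
4. c, w1
5. ~(c | b), w1
6. ~c, w1
7. ~b, w1
Accessibility: w0Rw0, w0Rw1, w1Rw1
Branch closes: c and ~c both at w1.
Every branch closes (one shown): valid in T, hence also in S4, S5 (every theorem of T is a theorem of S4 and S5).
K-tableau for the negation ~[]<>(c -> (c | b)):
1. ~[]<>(c -> (c | b)), w0
2. ~<>(c -> (c | b)), w1
Accessibility: w0Rw1
Complete open branch: countermodel on a K-frame, so not valid in K.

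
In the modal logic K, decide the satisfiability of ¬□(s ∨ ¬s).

1. ¬□(s ∨ ¬s), 0
2. ¬(s ∨ ¬s), 1
3. ¬s, 1
4. s, 1
Accessibility: 0R1
Branch closes: s and ¬s both at 1.
(One branch shown.) All branches close.

Unsatisfiable (every branch closes)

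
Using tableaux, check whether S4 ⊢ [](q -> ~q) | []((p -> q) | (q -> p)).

Valid

Tableau for the negation ~([](q -> ~q) | []((p -> q) | (q -> p))):
1. ~([](q -> ~q) | []((p -> q) | (q -> p))), u
2. ~[](q -> ~q), u
3. ~[]((p -> q) | (q -> p)), u
4. ~(q -> ~q), v
5. q, v
6. ~((p -> q) | (q -> p)), w
7. ~(p -> q), w
8. ~(q -> p), w
9. p, w
10. ~q, w
11. q, w
12. ~p, w
Accessibility: uRu, uRv, uRw, vRv, wRw
Branch closes: q and ~q both at w.
All branches of the negation close; one closing branch shown above.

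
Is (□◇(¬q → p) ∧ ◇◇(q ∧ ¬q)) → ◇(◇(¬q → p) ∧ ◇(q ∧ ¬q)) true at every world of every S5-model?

Yes, valid

Tableau for the negation ¬((□◇(¬q → p) ∧ ◇◇(q ∧ ¬q)) → ◇(◇(¬q → p) ∧ ◇(q ∧ ¬q))):
1. ¬((□◇(¬q → p) ∧ ◇◇(q ∧ ¬q)) → ◇(◇(¬q → p) ∧ ◇(q ∧ ¬q))), w0
2. □◇(¬q → p) ∧ ◇◇(q ∧ ¬q), w0   [¬→-rule on 1]
3. ¬◇(◇(¬q → p) ∧ ◇(q ∧ ¬q)), w0   [¬→-rule on 1]
4. □◇(¬q → p), w0   [∧-rule on 2]
5. ◇◇(q ∧ ¬q), w0   [∧-rule on 2]
6. ¬(◇(¬q → p) ∧ ◇(q ∧ ¬q)), w0   [¬◇-rule on 3 via w0Rw0]
7. ◇(¬q → p), w0   [□-rule on 4 via w0Rw0]
8. ¬◇(q ∧ ¬q), w0   [¬∧-rule on 6 (branches; this branch)]
9. ¬(q ∧ ¬q), w0   [¬◇-rule on 8 via w0Rw0]
10. q, w0   [¬∧-rule on 9 (branches; this branch)]
11. ◇(q ∧ ¬q), w1   [◇-rule on 5: fresh world w1, w0Rw1]
12. ¬(◇(¬q → p) ∧ ◇(q ∧ ¬q)), w1   [¬◇-rule on 3 via w0Rw1]
13. ◇(¬q → p), w1   [□-rule on 4 via w0Rw1]
14. ¬(q ∧ ¬q), w1   [¬◇-rule on 8 via w0Rw1]
15. ¬◇(q ∧ ¬q), w1   [¬∧-rule on 12 (branches; this branch)]
16. q, w1   [¬∧-rule on 14 (branches; this branch)]
17. ¬q → p, w2   [◇-rule on 7: fresh world w2, w0Rw2]
18. ¬(◇(¬q → p) ∧ ◇(q ∧ ¬q)), w2   [¬◇-rule on 3 via w0Rw2]
19. ◇(¬q → p), w2   [□-rule on 4 via w0Rw2]
20. ¬(q ∧ ¬q), w2   [¬◇-rule on 8 via w0Rw2]
21. p, w2   [→-rule on 17 (branches; this branch)]
22. ¬◇(q ∧ ¬q), w2   [¬∧-rule on 18 (branches; this branch)]
23. q, w2   [¬∧-rule on 20 (branches; this branch)]
24. q ∧ ¬q, w3   [◇-rule on 11: fresh world w3, w1Rw3]
25. q, w3   [∧-rule on 24]
26. ¬q, w3   [∧-rule on 24]
Accessibility: w0Rw0, w0Rw1, w0Rw2, w0Rw3, w1Rw0, w1Rw1, w1Rw2, w1Rw3, w2Rw0, w2Rw1, w2Rw2, w2Rw3, w3Rw0, w3Rw1, w3Rw2, w3Rw3
Branch closes: q and ¬q both at w3.
All branches of the negation close; one closing branch shown above.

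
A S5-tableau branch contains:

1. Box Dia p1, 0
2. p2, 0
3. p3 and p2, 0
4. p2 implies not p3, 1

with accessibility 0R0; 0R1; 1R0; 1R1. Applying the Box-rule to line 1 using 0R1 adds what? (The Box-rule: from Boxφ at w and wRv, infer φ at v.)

Dia p1, 1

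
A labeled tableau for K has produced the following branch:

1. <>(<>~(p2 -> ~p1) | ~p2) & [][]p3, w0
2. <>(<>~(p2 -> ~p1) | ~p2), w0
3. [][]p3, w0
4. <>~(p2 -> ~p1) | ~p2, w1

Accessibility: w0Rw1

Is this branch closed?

No atom appears with both signs at the same world.

No, open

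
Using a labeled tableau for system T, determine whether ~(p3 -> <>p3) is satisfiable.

1. ~(p3 -> <>p3), w0
2. p3, w0
3. ~<>p3, w0
4. ~p3, w0
Accessibility: w0Rw0
Branch closes: p3 and ~p3 both at w0.
(One branch shown.) All branches close.

Unsatisfiable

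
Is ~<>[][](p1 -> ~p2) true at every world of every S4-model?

Tableau for the negation <>[][](p1 -> ~p2):
1. <>[][](p1 -> ~p2), 0
2. [][](p1 -> ~p2), 1   [<>-rule on 1: fresh world 1, 0R1]
3. [](p1 -> ~p2), 1   [[]-rule on 2 via 1R1]
4. p1 -> ~p2, 1   [[]-rule on 3 via 1R1]
5. ~p2, 1   [->-rule on 4 (branches; this branch)]
Accessibility: 0R0, 0R1, 1R1
The negation has an open branch (countermodel exists).

Invalid (countermodel exists)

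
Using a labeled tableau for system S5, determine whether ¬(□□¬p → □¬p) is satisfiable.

1. ¬(□□¬p → □¬p), 0
2. □□¬p, 0
3. ¬□¬p, 0
4. □¬p, 0
5. ¬p, 0
6. p, 1
7. □¬p, 1
8. ¬p, 1
Accessibility: 0R0, 0R1, 1R0, 1R1
Branch closes: p and ¬p both at 1.
All branches of the tableau close; one closing branch shown above.

Unsatisfiable (every branch closes)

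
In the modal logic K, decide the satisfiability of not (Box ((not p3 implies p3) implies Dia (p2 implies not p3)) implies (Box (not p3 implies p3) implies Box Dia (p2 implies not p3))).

1. not (Box ((not p3 implies p3) implies Dia (p2 implies not p3)) implies (Box (not p3 implies p3) implies Box Dia (p2 implies not p3))), w0
2. Box ((not p3 implies p3) implies Dia (p2 implies not p3)), w0
3. not (Box (not p3 implies p3) implies Box Dia (p2 implies not p3)), w0
4. Box (not p3 implies p3), w0
5. not Box Dia (p2 implies not p3), w0
6. not Dia (p2 implies not p3), w1
7. (not p3 implies p3) implies Dia (p2 implies not p3), w1
8. not p3 implies p3, w1
9. Dia (p2 implies not p3), w1
10. p3, w1
11. p2 implies not p3, w2
12. not (p2 implies not p3), w2
13. p2, w2
14. p3, w2
15. not p3, w2
Accessibility: w0Rw1, w1Rw2
Branch closes: p3 and not p3 both at w2.
Every branch closes; the branch above is one of them.

Unsatisfiable (every branch closes)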